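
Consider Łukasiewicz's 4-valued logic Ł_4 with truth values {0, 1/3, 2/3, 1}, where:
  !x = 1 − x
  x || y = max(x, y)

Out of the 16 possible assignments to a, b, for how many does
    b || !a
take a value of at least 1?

7

a = 0, b = 0 ↦ 1  ≥
a = 0, b = 1/3 ↦ 1  ≥
a = 0, b = 2/3 ↦ 1  ≥
a = 0, b = 1 ↦ 1  ≥
a = 1/3, b = 0 ↦ 2/3  <
a = 1/3, b = 1/3 ↦ 2/3  <
a = 1/3, b = 2/3 ↦ 2/3  <
a = 1/3, b = 1 ↦ 1  ≥
a = 2/3, b = 0 ↦ 1/3  <
a = 2/3, b = 1/3 ↦ 1/3  <
a = 2/3, b = 2/3 ↦ 2/3  <
a = 2/3, b = 1 ↦ 1  ≥
a = 1, b = 0 ↦ 0  <
a = 1, b = 1/3 ↦ 1/3  <
a = 1, b = 2/3 ↦ 2/3  <
a = 1, b = 1 ↦ 1  ≥
So 7 of the 16 assignments meet the threshold.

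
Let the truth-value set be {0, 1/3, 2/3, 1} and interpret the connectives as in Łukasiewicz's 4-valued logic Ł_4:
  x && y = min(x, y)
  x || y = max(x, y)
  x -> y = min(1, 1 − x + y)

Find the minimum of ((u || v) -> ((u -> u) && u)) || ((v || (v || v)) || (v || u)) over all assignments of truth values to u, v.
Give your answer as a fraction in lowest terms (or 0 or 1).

2/3

Take u = 0, v = 1/3:
u || v = 0 || 1/3 = 1/3
u -> u = 0 -> 0 = 1
(u -> u) && u = 1 && 0 = 0
(u || v) -> ((u -> u) && u) = 1/3 -> 0 = 2/3
v || v = 1/3 || 1/3 = 1/3
v || (v || v) = 1/3 || 1/3 = 1/3
v || u = 1/3 || 0 = 1/3
(v || (v || v)) || (v || u) = 1/3 || 1/3 = 1/3
((u || v) -> ((u -> u) && u)) || ((v || (v || v)) || (v || u)) = 2/3 || 1/3 = 2/3
No assignment yields a value below 2/3, so this is the minimum.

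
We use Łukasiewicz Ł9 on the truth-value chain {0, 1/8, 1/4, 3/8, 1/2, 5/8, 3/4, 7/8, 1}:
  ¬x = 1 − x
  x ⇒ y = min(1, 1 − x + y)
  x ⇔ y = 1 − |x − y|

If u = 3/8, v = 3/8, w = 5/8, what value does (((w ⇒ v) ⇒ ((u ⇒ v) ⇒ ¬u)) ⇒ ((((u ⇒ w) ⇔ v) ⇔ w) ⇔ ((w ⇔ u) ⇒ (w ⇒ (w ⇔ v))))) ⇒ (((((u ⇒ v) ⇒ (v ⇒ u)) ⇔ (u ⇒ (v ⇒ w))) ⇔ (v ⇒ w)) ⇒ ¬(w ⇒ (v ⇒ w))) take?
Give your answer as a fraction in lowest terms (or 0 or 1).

w ⇒ v = 5/8 ⇒ 3/8 = 3/4
u ⇒ v = 3/8 ⇒ 3/8 = 1
¬u = ¬3/8 = 5/8
(u ⇒ v) ⇒ ¬u = 1 ⇒ 5/8 = 5/8
(w ⇒ v) ⇒ ((u ⇒ v) ⇒ ¬u) = 3/4 ⇒ 5/8 = 7/8
u ⇒ w = 3/8 ⇒ 5/8 = 1
(u ⇒ w) ⇔ v = 1 ⇔ 3/8 = 3/8
((u ⇒ w) ⇔ v) ⇔ w = 3/8 ⇔ 5/8 = 3/4
w ⇔ u = 5/8 ⇔ 3/8 = 3/4
w ⇔ v = 5/8 ⇔ 3/8 = 3/4
w ⇒ (w ⇔ v) = 5/8 ⇒ 3/4 = 1
(w ⇔ u) ⇒ (w ⇒ (w ⇔ v)) = 3/4 ⇒ 1 = 1
(((u ⇒ w) ⇔ v) ⇔ w) ⇔ ((w ⇔ u) ⇒ (w ⇒ (w ⇔ v))) = 3/4 ⇔ 1 = 3/4
((w ⇒ v) ⇒ ((u ⇒ v) ⇒ ¬u)) ⇒ ((((u ⇒ w) ⇔ v) ⇔ w) ⇔ ((w ⇔ u) ⇒ (w ⇒ (w ⇔ v)))) = 7/8 ⇒ 3/4 = 7/8
u ⇒ v = 3/8 ⇒ 3/8 = 1
v ⇒ u = 3/8 ⇒ 3/8 = 1
(u ⇒ v) ⇒ (v ⇒ u) = 1 ⇒ 1 = 1
v ⇒ w = 3/8 ⇒ 5/8 = 1
u ⇒ (v ⇒ w) = 3/8 ⇒ 1 = 1
((u ⇒ v) ⇒ (v ⇒ u)) ⇔ (u ⇒ (v ⇒ w)) = 1 ⇔ 1 = 1
v ⇒ w = 3/8 ⇒ 5/8 = 1
(((u ⇒ v) ⇒ (v ⇒ u)) ⇔ (u ⇒ (v ⇒ w))) ⇔ (v ⇒ w) = 1 ⇔ 1 = 1
v ⇒ w = 3/8 ⇒ 5/8 = 1
w ⇒ (v ⇒ w) = 5/8 ⇒ 1 = 1
¬(w ⇒ (v ⇒ w)) = ¬1 = 0
((((u ⇒ v) ⇒ (v ⇒ u)) ⇔ (u ⇒ (v ⇒ w))) ⇔ (v ⇒ w)) ⇒ ¬(w ⇒ (v ⇒ w)) = 1 ⇒ 0 = 0
(((w ⇒ v) ⇒ ((u ⇒ v) ⇒ ¬u)) ⇒ ((((u ⇒ w) ⇔ v) ⇔ w) ⇔ ((w ⇔ u) ⇒ (w ⇒ (w ⇔ v))))) ⇒ (((((u ⇒ v) ⇒ (v ⇒ u)) ⇔ (u ⇒ (v ⇒ w))) ⇔ (v ⇒ w)) ⇒ ¬(w ⇒ (v ⇒ w))) = 7/8 ⇒ 0 = 1/8

1/8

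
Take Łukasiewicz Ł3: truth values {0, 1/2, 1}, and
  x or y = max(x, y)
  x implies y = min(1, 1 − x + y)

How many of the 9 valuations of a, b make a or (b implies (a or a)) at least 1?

6

a = 0, b = 0 ↦ 1  ≥
a = 0, b = 1/2 ↦ 1/2  <
a = 0, b = 1 ↦ 0  <
a = 1/2, b = 0 ↦ 1  ≥
a = 1/2, b = 1/2 ↦ 1  ≥
a = 1/2, b = 1 ↦ 1/2  <
a = 1, b = 0 ↦ 1  ≥
a = 1, b = 1/2 ↦ 1  ≥
a = 1, b = 1 ↦ 1  ≥
So 6 of the 9 assignments meet the threshold.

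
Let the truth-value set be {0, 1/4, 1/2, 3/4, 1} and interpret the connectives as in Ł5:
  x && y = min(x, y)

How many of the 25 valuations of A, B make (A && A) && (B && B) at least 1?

value 1: 1 assignment (counts)
value 3/4: 3 assignments
value 1/2: 5 assignments
value 1/4: 7 assignments
value 0: 9 assignments
So 1 of the 25 assignments meets the threshold.

1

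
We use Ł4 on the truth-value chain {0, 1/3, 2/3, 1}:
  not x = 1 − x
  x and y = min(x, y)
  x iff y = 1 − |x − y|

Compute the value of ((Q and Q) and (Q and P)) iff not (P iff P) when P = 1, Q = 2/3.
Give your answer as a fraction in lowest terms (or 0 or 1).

1/3

Q and Q = 2/3 and 2/3 = 2/3
Q and P = 2/3 and 1 = 2/3
(Q and Q) and (Q and P) = 2/3 and 2/3 = 2/3
P iff P = 1 iff 1 = 1
not (P iff P) = not 1 = 0
((Q and Q) and (Q and P)) iff not (P iff P) = 2/3 iff 0 = 1/3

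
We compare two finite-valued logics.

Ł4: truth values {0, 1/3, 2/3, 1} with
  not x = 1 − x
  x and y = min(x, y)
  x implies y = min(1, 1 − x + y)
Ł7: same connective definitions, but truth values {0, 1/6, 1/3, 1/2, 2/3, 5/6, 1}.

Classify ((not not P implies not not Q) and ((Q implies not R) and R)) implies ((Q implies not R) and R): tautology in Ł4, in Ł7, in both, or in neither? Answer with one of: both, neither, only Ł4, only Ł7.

In Ł4: every assignment gives 1 — tautology.
In Ł7: every assignment gives 1 — tautology.

both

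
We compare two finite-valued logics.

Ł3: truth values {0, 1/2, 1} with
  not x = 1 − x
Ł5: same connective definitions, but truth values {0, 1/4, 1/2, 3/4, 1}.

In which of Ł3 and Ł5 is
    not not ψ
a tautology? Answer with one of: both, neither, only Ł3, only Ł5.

neither

In Ł3: at ψ = 0 the value is 0 — not a tautology.
In Ł5: at ψ = 0 the value is 0 — not a tautology.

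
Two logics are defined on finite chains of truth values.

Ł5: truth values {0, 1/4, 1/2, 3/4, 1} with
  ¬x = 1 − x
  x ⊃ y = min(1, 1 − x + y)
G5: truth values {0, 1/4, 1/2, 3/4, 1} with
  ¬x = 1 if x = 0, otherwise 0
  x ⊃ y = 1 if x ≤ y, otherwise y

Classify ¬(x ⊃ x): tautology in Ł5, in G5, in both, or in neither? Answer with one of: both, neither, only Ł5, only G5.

neither

In Ł5: at x = 0 the value is 0 — not a tautology.
In G5: at x = 0 the value is 0 — not a tautology.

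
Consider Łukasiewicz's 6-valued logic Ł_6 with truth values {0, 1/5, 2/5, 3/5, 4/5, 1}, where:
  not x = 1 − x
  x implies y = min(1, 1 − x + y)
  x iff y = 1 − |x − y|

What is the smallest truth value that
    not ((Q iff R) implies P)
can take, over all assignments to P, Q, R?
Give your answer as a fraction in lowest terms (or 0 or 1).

Take P = 0, Q = 0, R = 1:
Q iff R = 0 iff 1 = 0
(Q iff R) implies P = 0 implies 0 = 1
not ((Q iff R) implies P) = not 1 = 0
No assignment yields a value below 0, so this is the minimum.

0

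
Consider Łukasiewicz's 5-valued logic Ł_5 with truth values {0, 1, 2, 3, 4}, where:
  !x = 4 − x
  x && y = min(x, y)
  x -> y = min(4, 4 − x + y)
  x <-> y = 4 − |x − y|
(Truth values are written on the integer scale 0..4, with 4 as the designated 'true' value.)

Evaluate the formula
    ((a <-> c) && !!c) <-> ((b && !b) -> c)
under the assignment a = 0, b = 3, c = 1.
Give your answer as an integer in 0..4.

1

a <-> c = 0 <-> 1 = 3
!c = !1 = 3
!!c = !3 = 1
(a <-> c) && !!c = 3 && 1 = 1
!b = !3 = 1
b && !b = 3 && 1 = 1
(b && !b) -> c = 1 -> 1 = 4
((a <-> c) && !!c) <-> ((b && !b) -> c) = 1 <-> 4 = 1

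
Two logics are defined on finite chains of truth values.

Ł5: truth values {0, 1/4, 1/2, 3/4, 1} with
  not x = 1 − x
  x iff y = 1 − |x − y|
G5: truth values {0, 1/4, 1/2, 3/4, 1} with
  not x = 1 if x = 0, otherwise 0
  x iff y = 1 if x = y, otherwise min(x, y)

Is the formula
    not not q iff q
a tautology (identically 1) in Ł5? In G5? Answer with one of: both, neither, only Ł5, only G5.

In Ł5: every assignment gives 1 — tautology.
In G5: at q = 1/4 the value is 1/4 — not a tautology.

only Ł5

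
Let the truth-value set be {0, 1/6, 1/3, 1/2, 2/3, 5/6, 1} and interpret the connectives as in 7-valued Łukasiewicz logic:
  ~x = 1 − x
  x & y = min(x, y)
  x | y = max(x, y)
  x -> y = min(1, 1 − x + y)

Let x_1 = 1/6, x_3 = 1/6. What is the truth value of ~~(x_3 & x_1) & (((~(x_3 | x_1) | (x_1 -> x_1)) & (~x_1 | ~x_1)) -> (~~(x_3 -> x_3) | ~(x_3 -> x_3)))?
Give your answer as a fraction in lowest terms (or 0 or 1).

1/6

x_3 & x_1 = 1/6 & 1/6 = 1/6
~(x_3 & x_1) = ~1/6 = 5/6
~~(x_3 & x_1) = ~5/6 = 1/6
x_3 | x_1 = 1/6 | 1/6 = 1/6
~(x_3 | x_1) = ~1/6 = 5/6
x_1 -> x_1 = 1/6 -> 1/6 = 1
~(x_3 | x_1) | (x_1 -> x_1) = 5/6 | 1 = 1
~x_1 = ~1/6 = 5/6
~x_1 = ~1/6 = 5/6
~x_1 | ~x_1 = 5/6 | 5/6 = 5/6
(~(x_3 | x_1) | (x_1 -> x_1)) & (~x_1 | ~x_1) = 1 & 5/6 = 5/6
x_3 -> x_3 = 1/6 -> 1/6 = 1
~(x_3 -> x_3) = ~1 = 0
~~(x_3 -> x_3) = ~0 = 1
x_3 -> x_3 = 1/6 -> 1/6 = 1
~(x_3 -> x_3) = ~1 = 0
~~(x_3 -> x_3) | ~(x_3 -> x_3) = 1 | 0 = 1
((~(x_3 | x_1) | (x_1 -> x_1)) & (~x_1 | ~x_1)) -> (~~(x_3 -> x_3) | ~(x_3 -> x_3)) = 5/6 -> 1 = 1
~~(x_3 & x_1) & (((~(x_3 | x_1) | (x_1 -> x_1)) & (~x_1 | ~x_1)) -> (~~(x_3 -> x_3) | ~(x_3 -> x_3))) = 1/6 & 1 = 1/6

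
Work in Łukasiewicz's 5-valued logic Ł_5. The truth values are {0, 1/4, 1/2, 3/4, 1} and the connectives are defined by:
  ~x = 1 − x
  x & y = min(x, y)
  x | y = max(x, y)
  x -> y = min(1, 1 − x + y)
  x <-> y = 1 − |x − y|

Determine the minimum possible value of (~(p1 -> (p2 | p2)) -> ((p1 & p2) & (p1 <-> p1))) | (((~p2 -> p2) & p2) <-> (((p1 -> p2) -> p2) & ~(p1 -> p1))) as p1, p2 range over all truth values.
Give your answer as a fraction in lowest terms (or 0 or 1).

3/4

Take p1 = 3/4, p2 = 1/4:
p2 | p2 = 1/4 | 1/4 = 1/4
p1 -> (p2 | p2) = 3/4 -> 1/4 = 1/2
~(p1 -> (p2 | p2)) = ~1/2 = 1/2
p1 & p2 = 3/4 & 1/4 = 1/4
p1 <-> p1 = 3/4 <-> 3/4 = 1
(p1 & p2) & (p1 <-> p1) = 1/4 & 1 = 1/4
~(p1 -> (p2 | p2)) -> ((p1 & p2) & (p1 <-> p1)) = 1/2 -> 1/4 = 3/4
~p2 = ~1/4 = 3/4
~p2 -> p2 = 3/4 -> 1/4 = 1/2
(~p2 -> p2) & p2 = 1/2 & 1/4 = 1/4
p1 -> p2 = 3/4 -> 1/4 = 1/2
(p1 -> p2) -> p2 = 1/2 -> 1/4 = 3/4
p1 -> p1 = 3/4 -> 3/4 = 1
~(p1 -> p1) = ~1 = 0
((p1 -> p2) -> p2) & ~(p1 -> p1) = 3/4 & 0 = 0
((~p2 -> p2) & p2) <-> (((p1 -> p2) -> p2) & ~(p1 -> p1)) = 1/4 <-> 0 = 3/4
(~(p1 -> (p2 | p2)) -> ((p1 & p2) & (p1 <-> p1))) | (((~p2 -> p2) & p2) <-> (((p1 -> p2) -> p2) & ~(p1 -> p1))) = 3/4 | 3/4 = 3/4
No assignment yields a value below 3/4, so this is the minimum.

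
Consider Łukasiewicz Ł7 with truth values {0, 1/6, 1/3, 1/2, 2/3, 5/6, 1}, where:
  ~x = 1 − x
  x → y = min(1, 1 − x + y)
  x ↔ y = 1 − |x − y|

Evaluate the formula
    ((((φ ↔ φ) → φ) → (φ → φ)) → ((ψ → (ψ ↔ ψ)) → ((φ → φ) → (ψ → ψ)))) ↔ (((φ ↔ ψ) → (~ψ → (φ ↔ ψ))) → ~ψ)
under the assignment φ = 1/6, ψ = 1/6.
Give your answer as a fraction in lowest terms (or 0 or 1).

φ ↔ φ = 1/6 ↔ 1/6 = 1
(φ ↔ φ) → φ = 1 → 1/6 = 1/6
φ → φ = 1/6 → 1/6 = 1
((φ ↔ φ) → φ) → (φ → φ) = 1/6 → 1 = 1
ψ ↔ ψ = 1/6 ↔ 1/6 = 1
ψ → (ψ ↔ ψ) = 1/6 → 1 = 1
φ → φ = 1/6 → 1/6 = 1
ψ → ψ = 1/6 → 1/6 = 1
(φ → φ) → (ψ → ψ) = 1 → 1 = 1
(ψ → (ψ ↔ ψ)) → ((φ → φ) → (ψ → ψ)) = 1 → 1 = 1
(((φ ↔ φ) → φ) → (φ → φ)) → ((ψ → (ψ ↔ ψ)) → ((φ → φ) → (ψ → ψ))) = 1 → 1 = 1
φ ↔ ψ = 1/6 ↔ 1/6 = 1
~ψ = ~1/6 = 5/6
φ ↔ ψ = 1/6 ↔ 1/6 = 1
~ψ → (φ ↔ ψ) = 5/6 → 1 = 1
(φ ↔ ψ) → (~ψ → (φ ↔ ψ)) = 1 → 1 = 1
~ψ = ~1/6 = 5/6
((φ ↔ ψ) → (~ψ → (φ ↔ ψ))) → ~ψ = 1 → 5/6 = 5/6
((((φ ↔ φ) → φ) → (φ → φ)) → ((ψ → (ψ ↔ ψ)) → ((φ → φ) → (ψ → ψ)))) ↔ (((φ ↔ ψ) → (~ψ → (φ ↔ ψ))) → ~ψ) = 1 ↔ 5/6 = 5/6

5/6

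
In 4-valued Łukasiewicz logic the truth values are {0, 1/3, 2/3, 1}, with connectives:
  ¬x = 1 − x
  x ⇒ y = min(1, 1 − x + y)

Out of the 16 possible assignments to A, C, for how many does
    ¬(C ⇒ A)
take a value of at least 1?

A = 0, C = 0 ↦ 0  <
A = 0, C = 1/3 ↦ 1/3  <
A = 0, C = 2/3 ↦ 2/3  <
A = 0, C = 1 ↦ 1  ≥
A = 1/3, C = 0 ↦ 0  <
A = 1/3, C = 1/3 ↦ 0  <
A = 1/3, C = 2/3 ↦ 1/3  <
A = 1/3, C = 1 ↦ 2/3  <
A = 2/3, C = 0 ↦ 0  <
A = 2/3, C = 1/3 ↦ 0  <
A = 2/3, C = 2/3 ↦ 0  <
A = 2/3, C = 1 ↦ 1/3  <
A = 1, C = 0 ↦ 0  <
A = 1, C = 1/3 ↦ 0  <
A = 1, C = 2/3 ↦ 0  <
A = 1, C = 1 ↦ 0  <
So 1 of the 16 assignments meets the threshold.

1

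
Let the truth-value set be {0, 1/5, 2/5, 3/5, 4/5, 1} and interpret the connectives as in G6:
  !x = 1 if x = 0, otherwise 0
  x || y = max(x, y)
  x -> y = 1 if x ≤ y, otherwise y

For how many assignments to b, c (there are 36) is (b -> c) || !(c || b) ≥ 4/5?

22

value 1: 21 assignments (counts)
value 4/5: 1 assignment (counts)
value 3/5: 2 assignments
value 2/5: 3 assignments
value 1/5: 4 assignments
value 0: 5 assignments
So 22 of the 36 assignments meet the threshold.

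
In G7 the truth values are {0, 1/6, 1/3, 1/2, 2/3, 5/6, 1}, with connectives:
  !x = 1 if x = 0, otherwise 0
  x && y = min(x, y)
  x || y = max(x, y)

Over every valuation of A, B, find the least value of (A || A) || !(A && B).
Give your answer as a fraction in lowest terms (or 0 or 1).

Take A = 1/6, B = 1/6:
A || A = 1/6 || 1/6 = 1/6
A && B = 1/6 && 1/6 = 1/6
!(A && B) = !1/6 = 0
(A || A) || !(A && B) = 1/6 || 0 = 1/6
No assignment yields a value below 1/6, so this is the minimum.

1/6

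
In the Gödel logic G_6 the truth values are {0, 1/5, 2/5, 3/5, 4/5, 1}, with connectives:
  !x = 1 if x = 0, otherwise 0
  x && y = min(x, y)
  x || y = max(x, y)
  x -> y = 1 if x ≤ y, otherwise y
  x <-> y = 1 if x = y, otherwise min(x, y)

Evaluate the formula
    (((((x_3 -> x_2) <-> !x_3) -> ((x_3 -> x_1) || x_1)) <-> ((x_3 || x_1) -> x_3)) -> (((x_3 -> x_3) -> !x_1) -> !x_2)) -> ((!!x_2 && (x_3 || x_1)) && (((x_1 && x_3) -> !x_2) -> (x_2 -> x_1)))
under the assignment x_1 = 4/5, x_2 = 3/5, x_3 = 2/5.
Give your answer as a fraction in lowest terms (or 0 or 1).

x_3 -> x_2 = 2/5 -> 3/5 = 1
!x_3 = !2/5 = 0
(x_3 -> x_2) <-> !x_3 = 1 <-> 0 = 0
x_3 -> x_1 = 2/5 -> 4/5 = 1
(x_3 -> x_1) || x_1 = 1 || 4/5 = 1
((x_3 -> x_2) <-> !x_3) -> ((x_3 -> x_1) || x_1) = 0 -> 1 = 1
x_3 || x_1 = 2/5 || 4/5 = 4/5
(x_3 || x_1) -> x_3 = 4/5 -> 2/5 = 2/5
(((x_3 -> x_2) <-> !x_3) -> ((x_3 -> x_1) || x_1)) <-> ((x_3 || x_1) -> x_3) = 1 <-> 2/5 = 2/5
x_3 -> x_3 = 2/5 -> 2/5 = 1
!x_1 = !4/5 = 0
(x_3 -> x_3) -> !x_1 = 1 -> 0 = 0
!x_2 = !3/5 = 0
((x_3 -> x_3) -> !x_1) -> !x_2 = 0 -> 0 = 1
((((x_3 -> x_2) <-> !x_3) -> ((x_3 -> x_1) || x_1)) <-> ((x_3 || x_1) -> x_3)) -> (((x_3 -> x_3) -> !x_1) -> !x_2) = 2/5 -> 1 = 1
!x_2 = !3/5 = 0
!!x_2 = !0 = 1
x_3 || x_1 = 2/5 || 4/5 = 4/5
!!x_2 && (x_3 || x_1) = 1 && 4/5 = 4/5
x_1 && x_3 = 4/5 && 2/5 = 2/5
!x_2 = !3/5 = 0
(x_1 && x_3) -> !x_2 = 2/5 -> 0 = 0
x_2 -> x_1 = 3/5 -> 4/5 = 1
((x_1 && x_3) -> !x_2) -> (x_2 -> x_1) = 0 -> 1 = 1
(!!x_2 && (x_3 || x_1)) && (((x_1 && x_3) -> !x_2) -> (x_2 -> x_1)) = 4/5 && 1 = 4/5
(((((x_3 -> x_2) <-> !x_3) -> ((x_3 -> x_1) || x_1)) <-> ((x_3 || x_1) -> x_3)) -> (((x_3 -> x_3) -> !x_1) -> !x_2)) -> ((!!x_2 && (x_3 || x_1)) && (((x_1 && x_3) -> !x_2) -> (x_2 -> x_1))) = 1 -> 4/5 = 4/5

4/5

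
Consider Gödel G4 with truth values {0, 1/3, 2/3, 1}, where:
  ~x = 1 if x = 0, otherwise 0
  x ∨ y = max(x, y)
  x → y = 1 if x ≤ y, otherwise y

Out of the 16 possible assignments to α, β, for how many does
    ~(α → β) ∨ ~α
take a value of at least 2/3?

7

α = 0, β = 0 ↦ 1  ≥
α = 0, β = 1/3 ↦ 1  ≥
α = 0, β = 2/3 ↦ 1  ≥
α = 0, β = 1 ↦ 1  ≥
α = 1/3, β = 0 ↦ 1  ≥
α = 1/3, β = 1/3 ↦ 0  <
α = 1/3, β = 2/3 ↦ 0  <
α = 1/3, β = 1 ↦ 0  <
α = 2/3, β = 0 ↦ 1  ≥
α = 2/3, β = 1/3 ↦ 0  <
α = 2/3, β = 2/3 ↦ 0  <
α = 2/3, β = 1 ↦ 0  <
α = 1, β = 0 ↦ 1  ≥
α = 1, β = 1/3 ↦ 0  <
α = 1, β = 2/3 ↦ 0  <
α = 1, β = 1 ↦ 0  <
So 7 of the 16 assignments meet the threshold.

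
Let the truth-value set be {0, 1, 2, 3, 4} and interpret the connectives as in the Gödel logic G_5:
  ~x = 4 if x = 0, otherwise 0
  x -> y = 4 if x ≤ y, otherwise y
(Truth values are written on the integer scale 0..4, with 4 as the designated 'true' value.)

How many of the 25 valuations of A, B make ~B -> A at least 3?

22

value 4: 21 assignments (counts)
value 3: 1 assignment (counts)
value 2: 1 assignment
value 1: 1 assignment
value 0: 1 assignment
So 22 of the 25 assignments meet the threshold.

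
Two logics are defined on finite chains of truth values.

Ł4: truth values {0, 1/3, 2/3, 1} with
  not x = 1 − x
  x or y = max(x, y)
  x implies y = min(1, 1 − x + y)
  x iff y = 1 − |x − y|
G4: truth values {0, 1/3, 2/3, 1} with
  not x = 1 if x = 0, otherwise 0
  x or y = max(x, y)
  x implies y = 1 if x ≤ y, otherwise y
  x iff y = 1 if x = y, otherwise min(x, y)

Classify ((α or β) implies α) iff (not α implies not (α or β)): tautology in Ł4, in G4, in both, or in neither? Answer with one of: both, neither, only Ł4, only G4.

only Ł4

In Ł4: every assignment gives 1 — tautology.
In G4: at α = 1/3, β = 2/3 the value is 1/3 — not a tautology.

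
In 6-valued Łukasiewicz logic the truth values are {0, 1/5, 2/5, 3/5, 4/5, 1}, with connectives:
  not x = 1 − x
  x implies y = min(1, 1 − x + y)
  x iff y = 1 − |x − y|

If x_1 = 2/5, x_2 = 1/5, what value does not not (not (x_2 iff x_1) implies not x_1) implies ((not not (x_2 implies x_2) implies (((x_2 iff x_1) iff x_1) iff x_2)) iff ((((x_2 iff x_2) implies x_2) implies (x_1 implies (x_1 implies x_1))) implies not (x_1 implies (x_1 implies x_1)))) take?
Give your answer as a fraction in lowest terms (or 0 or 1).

x_2 iff x_1 = 1/5 iff 2/5 = 4/5
not (x_2 iff x_1) = not 4/5 = 1/5
not x_1 = not 2/5 = 3/5
not (x_2 iff x_1) implies not x_1 = 1/5 implies 3/5 = 1
not (not (x_2 iff x_1) implies not x_1) = not 1 = 0
not not (not (x_2 iff x_1) implies not x_1) = not 0 = 1
x_2 implies x_2 = 1/5 implies 1/5 = 1
not (x_2 implies x_2) = not 1 = 0
not not (x_2 implies x_2) = not 0 = 1
x_2 iff x_1 = 1/5 iff 2/5 = 4/5
(x_2 iff x_1) iff x_1 = 4/5 iff 2/5 = 3/5
((x_2 iff x_1) iff x_1) iff x_2 = 3/5 iff 1/5 = 3/5
not not (x_2 implies x_2) implies (((x_2 iff x_1) iff x_1) iff x_2) = 1 implies 3/5 = 3/5
x_2 iff x_2 = 1/5 iff 1/5 = 1
(x_2 iff x_2) implies x_2 = 1 implies 1/5 = 1/5
x_1 implies x_1 = 2/5 implies 2/5 = 1
x_1 implies (x_1 implies x_1) = 2/5 implies 1 = 1
((x_2 iff x_2) implies x_2) implies (x_1 implies (x_1 implies x_1)) = 1/5 implies 1 = 1
x_1 implies x_1 = 2/5 implies 2/5 = 1
x_1 implies (x_1 implies x_1) = 2/5 implies 1 = 1
not (x_1 implies (x_1 implies x_1)) = not 1 = 0
(((x_2 iff x_2) implies x_2) implies (x_1 implies (x_1 implies x_1))) implies not (x_1 implies (x_1 implies x_1)) = 1 implies 0 = 0
(not not (x_2 implies x_2) implies (((x_2 iff x_1) iff x_1) iff x_2)) iff ((((x_2 iff x_2) implies x_2) implies (x_1 implies (x_1 implies x_1))) implies not (x_1 implies (x_1 implies x_1))) = 3/5 iff 0 = 2/5
not not (not (x_2 iff x_1) implies not x_1) implies ((not not (x_2 implies x_2) implies (((x_2 iff x_1) iff x_1) iff x_2)) iff ((((x_2 iff x_2) implies x_2) implies (x_1 implies (x_1 implies x_1))) implies not (x_1 implies (x_1 implies x_1)))) = 1 implies 2/5 = 2/5

2/5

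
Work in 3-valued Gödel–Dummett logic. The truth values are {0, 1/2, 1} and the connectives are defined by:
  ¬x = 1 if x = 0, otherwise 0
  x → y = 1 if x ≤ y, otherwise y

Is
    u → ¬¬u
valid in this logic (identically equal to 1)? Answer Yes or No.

Yes

u = 0 ↦ 1
u = 1/2 ↦ 1
u = 1 ↦ 1
Every assignment gives a value ≥ 1.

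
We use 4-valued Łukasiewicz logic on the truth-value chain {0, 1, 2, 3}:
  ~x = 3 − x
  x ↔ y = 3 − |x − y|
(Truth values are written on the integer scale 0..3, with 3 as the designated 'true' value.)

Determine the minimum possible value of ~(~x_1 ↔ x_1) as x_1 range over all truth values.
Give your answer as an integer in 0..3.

Take x_1 = 1:
~x_1 = ~1 = 2
~x_1 ↔ x_1 = 2 ↔ 1 = 2
~(~x_1 ↔ x_1) = ~2 = 1
No assignment yields a value below 1, so this is the minimum.

1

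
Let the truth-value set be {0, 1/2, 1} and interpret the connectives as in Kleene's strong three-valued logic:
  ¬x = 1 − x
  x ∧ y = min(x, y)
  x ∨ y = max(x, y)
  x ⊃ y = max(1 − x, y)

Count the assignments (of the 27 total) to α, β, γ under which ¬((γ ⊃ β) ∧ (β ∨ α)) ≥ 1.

5

value 1: 5 assignments (counts)
value 1/2: 11 assignments
value 0: 11 assignments
So 5 of the 27 assignments meet the threshold.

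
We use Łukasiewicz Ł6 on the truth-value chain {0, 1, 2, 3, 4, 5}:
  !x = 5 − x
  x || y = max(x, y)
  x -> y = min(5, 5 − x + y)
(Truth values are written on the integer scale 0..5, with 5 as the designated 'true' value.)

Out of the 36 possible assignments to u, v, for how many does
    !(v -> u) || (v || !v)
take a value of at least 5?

12

value 5: 12 assignments (counts)
value 4: 12 assignments
value 3: 12 assignments
So 12 of the 36 assignments meet the threshold.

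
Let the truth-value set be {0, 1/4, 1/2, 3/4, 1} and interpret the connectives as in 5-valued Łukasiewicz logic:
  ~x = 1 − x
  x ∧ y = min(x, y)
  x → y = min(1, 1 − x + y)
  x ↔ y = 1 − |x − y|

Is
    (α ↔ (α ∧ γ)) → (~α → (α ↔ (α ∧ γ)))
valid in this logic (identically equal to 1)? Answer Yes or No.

Yes

At α = 1, γ = 3/4, for instance:
α ∧ γ = 1 ∧ 3/4 = 3/4
α ↔ (α ∧ γ) = 1 ↔ 3/4 = 3/4
~α = ~1 = 0
~α → (α ↔ (α ∧ γ)) = 0 → 3/4 = 1
(α ↔ (α ∧ γ)) → (~α → (α ↔ (α ∧ γ))) = 3/4 → 1 = 1
and checking the remaining 24 assignments likewise gives ≥ 1 in every case.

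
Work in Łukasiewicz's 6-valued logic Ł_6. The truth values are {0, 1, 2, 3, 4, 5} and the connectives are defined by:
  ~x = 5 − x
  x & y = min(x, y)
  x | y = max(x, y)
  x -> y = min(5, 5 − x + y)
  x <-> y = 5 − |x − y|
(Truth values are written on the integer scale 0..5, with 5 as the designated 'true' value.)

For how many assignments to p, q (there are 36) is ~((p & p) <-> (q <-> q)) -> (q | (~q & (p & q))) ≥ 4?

26

value 5: 21 assignments (counts)
value 4: 5 assignments (counts)
value 3: 4 assignments
value 2: 3 assignments
value 1: 2 assignments
value 0: 1 assignment
So 26 of the 36 assignments meet the threshold.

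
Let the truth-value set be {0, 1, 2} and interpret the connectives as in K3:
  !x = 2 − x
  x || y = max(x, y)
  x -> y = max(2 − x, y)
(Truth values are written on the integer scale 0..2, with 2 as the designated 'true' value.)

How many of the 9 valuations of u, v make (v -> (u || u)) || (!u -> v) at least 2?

7

u = 0, v = 0 ↦ 2  ≥
u = 0, v = 1 ↦ 1  <
u = 0, v = 2 ↦ 2  ≥
u = 1, v = 0 ↦ 2  ≥
u = 1, v = 1 ↦ 1  <
u = 1, v = 2 ↦ 2  ≥
u = 2, v = 0 ↦ 2  ≥
u = 2, v = 1 ↦ 2  ≥
u = 2, v = 2 ↦ 2  ≥
So 7 of the 9 assignments meet the threshold.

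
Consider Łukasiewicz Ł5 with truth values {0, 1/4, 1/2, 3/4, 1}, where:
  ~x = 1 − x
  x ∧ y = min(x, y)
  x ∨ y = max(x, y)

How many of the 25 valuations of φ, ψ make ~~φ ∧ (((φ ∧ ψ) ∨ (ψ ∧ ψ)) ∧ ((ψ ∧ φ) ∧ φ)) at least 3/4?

value 1: 1 assignment (counts)
value 3/4: 3 assignments (counts)
value 1/2: 5 assignments
value 1/4: 7 assignments
value 0: 9 assignments
So 4 of the 25 assignments meet the threshold.

4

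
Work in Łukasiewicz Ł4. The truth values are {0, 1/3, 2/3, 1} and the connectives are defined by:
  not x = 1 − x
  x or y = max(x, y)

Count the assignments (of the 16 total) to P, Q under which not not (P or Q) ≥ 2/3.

12

P = 0, Q = 0 ↦ 0  <
P = 0, Q = 1/3 ↦ 1/3  <
P = 0, Q = 2/3 ↦ 2/3  ≥
P = 0, Q = 1 ↦ 1  ≥
P = 1/3, Q = 0 ↦ 1/3  <
P = 1/3, Q = 1/3 ↦ 1/3  <
P = 1/3, Q = 2/3 ↦ 2/3  ≥
P = 1/3, Q = 1 ↦ 1  ≥
P = 2/3, Q = 0 ↦ 2/3  ≥
P = 2/3, Q = 1/3 ↦ 2/3  ≥
P = 2/3, Q = 2/3 ↦ 2/3  ≥
P = 2/3, Q = 1 ↦ 1  ≥
P = 1, Q = 0 ↦ 1  ≥
P = 1, Q = 1/3 ↦ 1  ≥
P = 1, Q = 2/3 ↦ 1  ≥
P = 1, Q = 1 ↦ 1  ≥
So 12 of the 16 assignments meet the threshold.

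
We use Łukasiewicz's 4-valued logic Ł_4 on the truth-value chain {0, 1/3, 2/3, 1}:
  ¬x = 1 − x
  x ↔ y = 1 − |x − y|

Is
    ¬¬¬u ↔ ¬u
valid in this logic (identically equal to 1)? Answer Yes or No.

u = 0 ↦ 1
u = 1/3 ↦ 1
u = 2/3 ↦ 1
u = 1 ↦ 1
Every assignment gives a value ≥ 1.

Yes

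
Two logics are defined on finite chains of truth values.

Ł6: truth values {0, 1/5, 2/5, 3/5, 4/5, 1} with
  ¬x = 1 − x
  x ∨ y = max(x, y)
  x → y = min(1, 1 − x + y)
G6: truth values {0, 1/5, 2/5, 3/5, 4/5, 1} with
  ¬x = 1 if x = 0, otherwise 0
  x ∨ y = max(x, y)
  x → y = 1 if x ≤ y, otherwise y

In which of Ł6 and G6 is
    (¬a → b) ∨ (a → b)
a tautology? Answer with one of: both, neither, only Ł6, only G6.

only G6

In Ł6: at a = 1/5, b = 0 the value is 4/5 — not a tautology.
In G6: every assignment gives 1 — tautology.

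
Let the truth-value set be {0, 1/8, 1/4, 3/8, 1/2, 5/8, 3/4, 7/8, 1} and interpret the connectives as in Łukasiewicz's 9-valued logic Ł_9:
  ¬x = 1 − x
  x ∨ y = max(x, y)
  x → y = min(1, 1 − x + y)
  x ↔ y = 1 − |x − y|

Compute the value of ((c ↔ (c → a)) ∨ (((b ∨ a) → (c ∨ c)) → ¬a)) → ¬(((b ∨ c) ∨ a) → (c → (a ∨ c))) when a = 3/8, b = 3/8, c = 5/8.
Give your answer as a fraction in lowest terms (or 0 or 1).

1/8

c → a = 5/8 → 3/8 = 3/4
c ↔ (c → a) = 5/8 ↔ 3/4 = 7/8
b ∨ a = 3/8 ∨ 3/8 = 3/8
c ∨ c = 5/8 ∨ 5/8 = 5/8
(b ∨ a) → (c ∨ c) = 3/8 → 5/8 = 1
¬a = ¬3/8 = 5/8
((b ∨ a) → (c ∨ c)) → ¬a = 1 → 5/8 = 5/8
(c ↔ (c → a)) ∨ (((b ∨ a) → (c ∨ c)) → ¬a) = 7/8 ∨ 5/8 = 7/8
b ∨ c = 3/8 ∨ 5/8 = 5/8
(b ∨ c) ∨ a = 5/8 ∨ 3/8 = 5/8
a ∨ c = 3/8 ∨ 5/8 = 5/8
c → (a ∨ c) = 5/8 → 5/8 = 1
((b ∨ c) ∨ a) → (c → (a ∨ c)) = 5/8 → 1 = 1
¬(((b ∨ c) ∨ a) → (c → (a ∨ c))) = ¬1 = 0
((c ↔ (c → a)) ∨ (((b ∨ a) → (c ∨ c)) → ¬a)) → ¬(((b ∨ c) ∨ a) → (c → (a ∨ c))) = 7/8 → 0 = 1/8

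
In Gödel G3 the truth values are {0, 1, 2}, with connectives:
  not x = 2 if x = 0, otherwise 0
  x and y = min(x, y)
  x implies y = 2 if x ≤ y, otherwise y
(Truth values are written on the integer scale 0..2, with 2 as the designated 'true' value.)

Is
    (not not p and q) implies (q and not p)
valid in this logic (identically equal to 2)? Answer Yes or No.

No

Counterexample: take p = 1, q = 1.
not p = not 1 = 0
not not p = not 0 = 2
not not p and q = 2 and 1 = 1
not p = not 1 = 0
q and not p = 1 and 0 = 0
(not not p and q) implies (q and not p) = 1 implies 0 = 0
This gives 0 ≠ 2.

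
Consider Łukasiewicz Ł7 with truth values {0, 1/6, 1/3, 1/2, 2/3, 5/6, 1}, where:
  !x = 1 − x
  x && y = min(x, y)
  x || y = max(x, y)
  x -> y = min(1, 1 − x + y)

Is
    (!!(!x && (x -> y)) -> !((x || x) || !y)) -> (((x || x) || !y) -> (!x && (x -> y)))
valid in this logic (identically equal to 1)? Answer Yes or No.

Counterexample: take x = 2/3, y = 0.
!x = !2/3 = 1/3
x -> y = 2/3 -> 0 = 1/3
!x && (x -> y) = 1/3 && 1/3 = 1/3
!(!x && (x -> y)) = !1/3 = 2/3
!!(!x && (x -> y)) = !2/3 = 1/3
x || x = 2/3 || 2/3 = 2/3
!y = !0 = 1
(x || x) || !y = 2/3 || 1 = 1
!((x || x) || !y) = !1 = 0
!!(!x && (x -> y)) -> !((x || x) || !y) = 1/3 -> 0 = 2/3
x || x = 2/3 || 2/3 = 2/3
!y = !0 = 1
(x || x) || !y = 2/3 || 1 = 1
!x = !2/3 = 1/3
x -> y = 2/3 -> 0 = 1/3
!x && (x -> y) = 1/3 && 1/3 = 1/3
((x || x) || !y) -> (!x && (x -> y)) = 1 -> 1/3 = 1/3
(!!(!x && (x -> y)) -> !((x || x) || !y)) -> (((x || x) || !y) -> (!x && (x -> y))) = 2/3 -> 1/3 = 2/3
This gives 2/3 ≠ 1.

No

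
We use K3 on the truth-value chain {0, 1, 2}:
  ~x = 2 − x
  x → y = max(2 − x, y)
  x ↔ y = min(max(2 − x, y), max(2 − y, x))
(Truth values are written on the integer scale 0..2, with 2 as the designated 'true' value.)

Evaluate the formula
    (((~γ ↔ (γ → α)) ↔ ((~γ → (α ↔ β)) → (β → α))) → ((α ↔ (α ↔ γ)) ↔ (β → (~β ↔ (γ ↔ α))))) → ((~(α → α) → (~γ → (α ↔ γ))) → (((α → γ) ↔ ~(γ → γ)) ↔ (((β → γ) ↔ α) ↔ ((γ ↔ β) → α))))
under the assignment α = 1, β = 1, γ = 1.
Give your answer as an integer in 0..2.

1

~γ = ~1 = 1
γ → α = 1 → 1 = 1
~γ ↔ (γ → α) = 1 ↔ 1 = 1
~γ = ~1 = 1
α ↔ β = 1 ↔ 1 = 1
~γ → (α ↔ β) = 1 → 1 = 1
β → α = 1 → 1 = 1
(~γ → (α ↔ β)) → (β → α) = 1 → 1 = 1
(~γ ↔ (γ → α)) ↔ ((~γ → (α ↔ β)) → (β → α)) = 1 ↔ 1 = 1
α ↔ γ = 1 ↔ 1 = 1
α ↔ (α ↔ γ) = 1 ↔ 1 = 1
~β = ~1 = 1
γ ↔ α = 1 ↔ 1 = 1
~β ↔ (γ ↔ α) = 1 ↔ 1 = 1
β → (~β ↔ (γ ↔ α)) = 1 → 1 = 1
(α ↔ (α ↔ γ)) ↔ (β → (~β ↔ (γ ↔ α))) = 1 ↔ 1 = 1
((~γ ↔ (γ → α)) ↔ ((~γ → (α ↔ β)) → (β → α))) → ((α ↔ (α ↔ γ)) ↔ (β → (~β ↔ (γ ↔ α)))) = 1 → 1 = 1
α → α = 1 → 1 = 1
~(α → α) = ~1 = 1
~γ = ~1 = 1
α ↔ γ = 1 ↔ 1 = 1
~γ → (α ↔ γ) = 1 → 1 = 1
~(α → α) → (~γ → (α ↔ γ)) = 1 → 1 = 1
α → γ = 1 → 1 = 1
γ → γ = 1 → 1 = 1
~(γ → γ) = ~1 = 1
(α → γ) ↔ ~(γ → γ) = 1 ↔ 1 = 1
β → γ = 1 → 1 = 1
(β → γ) ↔ α = 1 ↔ 1 = 1
γ ↔ β = 1 ↔ 1 = 1
(γ ↔ β) → α = 1 → 1 = 1
((β → γ) ↔ α) ↔ ((γ ↔ β) → α) = 1 ↔ 1 = 1
((α → γ) ↔ ~(γ → γ)) ↔ (((β → γ) ↔ α) ↔ ((γ ↔ β) → α)) = 1 ↔ 1 = 1
(~(α → α) → (~γ → (α ↔ γ))) → (((α → γ) ↔ ~(γ → γ)) ↔ (((β → γ) ↔ α) ↔ ((γ ↔ β) → α))) = 1 → 1 = 1
(((~γ ↔ (γ → α)) ↔ ((~γ → (α ↔ β)) → (β → α))) → ((α ↔ (α ↔ γ)) ↔ (β → (~β ↔ (γ ↔ α))))) → ((~(α → α) → (~γ → (α ↔ γ))) → (((α → γ) ↔ ~(γ → γ)) ↔ (((β → γ) ↔ α) ↔ ((γ ↔ β) → α)))) = 1 → 1 = 1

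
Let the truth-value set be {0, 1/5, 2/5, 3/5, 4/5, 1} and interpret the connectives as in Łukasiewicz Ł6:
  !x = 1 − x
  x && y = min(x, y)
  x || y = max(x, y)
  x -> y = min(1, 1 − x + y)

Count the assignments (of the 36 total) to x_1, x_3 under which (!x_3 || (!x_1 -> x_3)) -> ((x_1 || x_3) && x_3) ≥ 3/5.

value 1: 8 assignments (counts)
value 4/5: 8 assignments (counts)
value 3/5: 5 assignments (counts)
value 2/5: 7 assignments
value 1/5: 2 assignments
value 0: 6 assignments
So 21 of the 36 assignments meet the threshold.

21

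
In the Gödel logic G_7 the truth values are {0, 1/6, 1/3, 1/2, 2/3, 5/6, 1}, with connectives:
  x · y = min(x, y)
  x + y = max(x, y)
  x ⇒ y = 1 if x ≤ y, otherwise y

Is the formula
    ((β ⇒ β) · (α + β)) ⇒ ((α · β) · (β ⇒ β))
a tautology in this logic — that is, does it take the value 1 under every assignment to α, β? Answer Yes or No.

Counterexample: take α = 0, β = 1/6.
β ⇒ β = 1/6 ⇒ 1/6 = 1
α + β = 0 + 1/6 = 1/6
(β ⇒ β) · (α + β) = 1 · 1/6 = 1/6
α · β = 0 · 1/6 = 0
β ⇒ β = 1/6 ⇒ 1/6 = 1
(α · β) · (β ⇒ β) = 0 · 1 = 0
((β ⇒ β) · (α + β)) ⇒ ((α · β) · (β ⇒ β)) = 1/6 ⇒ 0 = 0
This gives 0 ≠ 1.

No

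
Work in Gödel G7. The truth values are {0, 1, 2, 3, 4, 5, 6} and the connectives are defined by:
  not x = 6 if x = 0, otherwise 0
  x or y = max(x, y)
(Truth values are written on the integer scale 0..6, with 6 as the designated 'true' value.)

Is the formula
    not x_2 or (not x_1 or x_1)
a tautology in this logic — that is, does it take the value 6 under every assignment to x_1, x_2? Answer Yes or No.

No

Counterexample: take x_1 = 1, x_2 = 1.
not x_2 = not 1 = 0
not x_1 = not 1 = 0
not x_1 or x_1 = 0 or 1 = 1
not x_2 or (not x_1 or x_1) = 0 or 1 = 1
This gives 1 ≠ 6.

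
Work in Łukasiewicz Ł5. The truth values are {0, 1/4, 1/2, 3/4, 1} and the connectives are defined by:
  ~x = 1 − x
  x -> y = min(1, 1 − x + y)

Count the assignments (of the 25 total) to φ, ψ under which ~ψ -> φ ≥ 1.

value 1: 15 assignments (counts)
value 3/4: 4 assignments
value 1/2: 3 assignments
value 1/4: 2 assignments
value 0: 1 assignment
So 15 of the 25 assignments meet the threshold.

15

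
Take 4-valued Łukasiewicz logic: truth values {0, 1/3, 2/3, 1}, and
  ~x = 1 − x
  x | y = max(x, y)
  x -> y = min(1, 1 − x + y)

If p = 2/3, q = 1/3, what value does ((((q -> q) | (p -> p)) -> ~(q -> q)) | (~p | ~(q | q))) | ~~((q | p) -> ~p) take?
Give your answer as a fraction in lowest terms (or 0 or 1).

2/3

q -> q = 1/3 -> 1/3 = 1
p -> p = 2/3 -> 2/3 = 1
(q -> q) | (p -> p) = 1 | 1 = 1
q -> q = 1/3 -> 1/3 = 1
~(q -> q) = ~1 = 0
((q -> q) | (p -> p)) -> ~(q -> q) = 1 -> 0 = 0
~p = ~2/3 = 1/3
q | q = 1/3 | 1/3 = 1/3
~(q | q) = ~1/3 = 2/3
~p | ~(q | q) = 1/3 | 2/3 = 2/3
(((q -> q) | (p -> p)) -> ~(q -> q)) | (~p | ~(q | q)) = 0 | 2/3 = 2/3
q | p = 1/3 | 2/3 = 2/3
~p = ~2/3 = 1/3
(q | p) -> ~p = 2/3 -> 1/3 = 2/3
~((q | p) -> ~p) = ~2/3 = 1/3
~~((q | p) -> ~p) = ~1/3 = 2/3
((((q -> q) | (p -> p)) -> ~(q -> q)) | (~p | ~(q | q))) | ~~((q | p) -> ~p) = 2/3 | 2/3 = 2/3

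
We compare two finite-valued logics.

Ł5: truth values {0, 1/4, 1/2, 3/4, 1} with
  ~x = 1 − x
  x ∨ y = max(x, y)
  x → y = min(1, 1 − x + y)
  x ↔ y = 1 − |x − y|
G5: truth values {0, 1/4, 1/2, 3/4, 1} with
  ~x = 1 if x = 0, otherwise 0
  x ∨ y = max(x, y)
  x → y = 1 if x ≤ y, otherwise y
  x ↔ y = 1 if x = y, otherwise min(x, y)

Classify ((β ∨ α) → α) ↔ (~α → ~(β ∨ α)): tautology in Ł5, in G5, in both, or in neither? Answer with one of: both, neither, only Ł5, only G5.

In Ł5: every assignment gives 1 — tautology.
In G5: at α = 1/4, β = 1/2 the value is 1/4 — not a tautology.

only Ł5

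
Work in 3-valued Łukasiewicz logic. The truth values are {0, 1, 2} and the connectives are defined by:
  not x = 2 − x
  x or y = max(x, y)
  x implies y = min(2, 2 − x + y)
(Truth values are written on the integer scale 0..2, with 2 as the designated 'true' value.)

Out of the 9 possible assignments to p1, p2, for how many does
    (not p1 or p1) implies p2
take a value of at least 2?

p1 = 0, p2 = 0 ↦ 0  <
p1 = 0, p2 = 1 ↦ 1  <
p1 = 0, p2 = 2 ↦ 2  ≥
p1 = 1, p2 = 0 ↦ 1  <
p1 = 1, p2 = 1 ↦ 2  ≥
p1 = 1, p2 = 2 ↦ 2  ≥
p1 = 2, p2 = 0 ↦ 0  <
p1 = 2, p2 = 1 ↦ 1  <
p1 = 2, p2 = 2 ↦ 2  ≥
So 4 of the 9 assignments meet the threshold.

4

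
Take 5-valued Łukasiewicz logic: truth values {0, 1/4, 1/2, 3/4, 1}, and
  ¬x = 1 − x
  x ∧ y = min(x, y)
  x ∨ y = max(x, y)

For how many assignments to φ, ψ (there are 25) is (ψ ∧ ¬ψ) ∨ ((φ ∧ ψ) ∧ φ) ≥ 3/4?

value 1: 1 assignment (counts)
value 3/4: 3 assignments (counts)
value 1/2: 7 assignments
value 1/4: 8 assignments
value 0: 6 assignments
So 4 of the 25 assignments meet the threshold.

4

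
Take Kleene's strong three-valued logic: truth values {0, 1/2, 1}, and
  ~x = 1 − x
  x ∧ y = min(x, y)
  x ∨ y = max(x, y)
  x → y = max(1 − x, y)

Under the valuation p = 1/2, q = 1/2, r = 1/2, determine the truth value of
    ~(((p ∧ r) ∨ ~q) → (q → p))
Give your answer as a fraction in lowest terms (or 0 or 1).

1/2

p ∧ r = 1/2 ∧ 1/2 = 1/2
~q = ~1/2 = 1/2
(p ∧ r) ∨ ~q = 1/2 ∨ 1/2 = 1/2
q → p = 1/2 → 1/2 = 1/2
((p ∧ r) ∨ ~q) → (q → p) = 1/2 → 1/2 = 1/2
~(((p ∧ r) ∨ ~q) → (q → p)) = ~1/2 = 1/2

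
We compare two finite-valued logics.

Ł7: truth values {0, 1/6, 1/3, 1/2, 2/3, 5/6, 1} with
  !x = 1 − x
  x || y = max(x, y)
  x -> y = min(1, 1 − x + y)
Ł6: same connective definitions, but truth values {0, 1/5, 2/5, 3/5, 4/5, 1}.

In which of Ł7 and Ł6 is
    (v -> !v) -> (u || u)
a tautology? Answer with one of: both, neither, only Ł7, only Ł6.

In Ł7: at u = 0, v = 0 the value is 0 — not a tautology.
In Ł6: at u = 0, v = 0 the value is 0 — not a tautology.

neither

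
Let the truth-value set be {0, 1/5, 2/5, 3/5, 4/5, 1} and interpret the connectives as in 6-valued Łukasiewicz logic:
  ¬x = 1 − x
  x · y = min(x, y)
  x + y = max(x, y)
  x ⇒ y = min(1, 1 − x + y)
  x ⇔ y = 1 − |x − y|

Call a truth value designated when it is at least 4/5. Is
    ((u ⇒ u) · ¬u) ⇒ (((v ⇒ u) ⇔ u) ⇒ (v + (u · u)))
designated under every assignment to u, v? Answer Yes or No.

At u = 1/5, v = 1, for instance:
u ⇒ u = 1/5 ⇒ 1/5 = 1
¬u = ¬1/5 = 4/5
(u ⇒ u) · ¬u = 1 · 4/5 = 4/5
v ⇒ u = 1 ⇒ 1/5 = 1/5
(v ⇒ u) ⇔ u = 1/5 ⇔ 1/5 = 1
u · u = 1/5 · 1/5 = 1/5
v + (u · u) = 1 + 1/5 = 1
((v ⇒ u) ⇔ u) ⇒ (v + (u · u)) = 1 ⇒ 1 = 1
((u ⇒ u) · ¬u) ⇒ (((v ⇒ u) ⇔ u) ⇒ (v + (u · u))) = 4/5 ⇒ 1 = 1
and checking the remaining 35 assignments likewise gives ≥ 4/5 in every case.

Yes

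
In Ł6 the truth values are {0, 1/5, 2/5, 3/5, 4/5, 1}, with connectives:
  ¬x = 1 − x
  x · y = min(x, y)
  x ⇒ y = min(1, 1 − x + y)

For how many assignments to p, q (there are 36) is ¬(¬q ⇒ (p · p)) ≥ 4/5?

value 1: 1 assignment (counts)
value 4/5: 2 assignments (counts)
value 3/5: 3 assignments
value 2/5: 4 assignments
value 1/5: 5 assignments
value 0: 21 assignments
So 3 of the 36 assignments meet the threshold.

3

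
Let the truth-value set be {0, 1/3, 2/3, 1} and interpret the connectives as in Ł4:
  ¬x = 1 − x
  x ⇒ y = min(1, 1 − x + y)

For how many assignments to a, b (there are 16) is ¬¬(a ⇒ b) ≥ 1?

10

a = 0, b = 0 ↦ 1  ≥
a = 0, b = 1/3 ↦ 1  ≥
a = 0, b = 2/3 ↦ 1  ≥
a = 0, b = 1 ↦ 1  ≥
a = 1/3, b = 0 ↦ 2/3  <
a = 1/3, b = 1/3 ↦ 1  ≥
a = 1/3, b = 2/3 ↦ 1  ≥
a = 1/3, b = 1 ↦ 1  ≥
a = 2/3, b = 0 ↦ 1/3  <
a = 2/3, b = 1/3 ↦ 2/3  <
a = 2/3, b = 2/3 ↦ 1  ≥
a = 2/3, b = 1 ↦ 1  ≥
a = 1, b = 0 ↦ 0  <
a = 1, b = 1/3 ↦ 1/3  <
a = 1, b = 2/3 ↦ 2/3  <
a = 1, b = 1 ↦ 1  ≥
So 10 of the 16 assignments meet the threshold.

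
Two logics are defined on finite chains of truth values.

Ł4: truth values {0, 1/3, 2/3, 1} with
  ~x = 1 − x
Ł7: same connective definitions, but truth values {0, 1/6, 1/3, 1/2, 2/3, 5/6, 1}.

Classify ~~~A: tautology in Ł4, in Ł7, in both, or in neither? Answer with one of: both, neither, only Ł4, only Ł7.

neither

In Ł4: at A = 1/3 the value is 2/3 — not a tautology.
In Ł7: at A = 1/6 the value is 5/6 — not a tautology.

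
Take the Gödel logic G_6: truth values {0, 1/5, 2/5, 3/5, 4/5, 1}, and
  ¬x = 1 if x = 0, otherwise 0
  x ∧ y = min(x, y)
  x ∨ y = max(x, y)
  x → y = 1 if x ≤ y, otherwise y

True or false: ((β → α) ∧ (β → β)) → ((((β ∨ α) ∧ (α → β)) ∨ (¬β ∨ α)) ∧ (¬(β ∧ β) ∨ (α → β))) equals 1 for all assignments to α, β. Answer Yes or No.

No

Counterexample: take α = 1/5, β = 1/5.
β → α = 1/5 → 1/5 = 1
β → β = 1/5 → 1/5 = 1
(β → α) ∧ (β → β) = 1 ∧ 1 = 1
β ∨ α = 1/5 ∨ 1/5 = 1/5
α → β = 1/5 → 1/5 = 1
(β ∨ α) ∧ (α → β) = 1/5 ∧ 1 = 1/5
¬β = ¬1/5 = 0
¬β ∨ α = 0 ∨ 1/5 = 1/5
((β ∨ α) ∧ (α → β)) ∨ (¬β ∨ α) = 1/5 ∨ 1/5 = 1/5
β ∧ β = 1/5 ∧ 1/5 = 1/5
¬(β ∧ β) = ¬1/5 = 0
α → β = 1/5 → 1/5 = 1
¬(β ∧ β) ∨ (α → β) = 0 ∨ 1 = 1
(((β ∨ α) ∧ (α → β)) ∨ (¬β ∨ α)) ∧ (¬(β ∧ β) ∨ (α → β)) = 1/5 ∧ 1 = 1/5
((β → α) ∧ (β → β)) → ((((β ∨ α) ∧ (α → β)) ∨ (¬β ∨ α)) ∧ (¬(β ∧ β) ∨ (α → β))) = 1 → 1/5 = 1/5
This gives 1/5 ≠ 1.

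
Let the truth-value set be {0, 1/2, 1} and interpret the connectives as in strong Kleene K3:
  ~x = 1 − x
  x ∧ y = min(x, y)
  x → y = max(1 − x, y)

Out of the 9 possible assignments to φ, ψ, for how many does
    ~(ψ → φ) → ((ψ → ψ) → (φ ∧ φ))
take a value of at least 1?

5

φ = 0, ψ = 0 ↦ 1  ≥
φ = 0, ψ = 1/2 ↦ 1/2  <
φ = 0, ψ = 1 ↦ 0  <
φ = 1/2, ψ = 0 ↦ 1  ≥
φ = 1/2, ψ = 1/2 ↦ 1/2  <
φ = 1/2, ψ = 1 ↦ 1/2  <
φ = 1, ψ = 0 ↦ 1  ≥
φ = 1, ψ = 1/2 ↦ 1  ≥
φ = 1, ψ = 1 ↦ 1  ≥
So 5 of the 9 assignments meet the threshold.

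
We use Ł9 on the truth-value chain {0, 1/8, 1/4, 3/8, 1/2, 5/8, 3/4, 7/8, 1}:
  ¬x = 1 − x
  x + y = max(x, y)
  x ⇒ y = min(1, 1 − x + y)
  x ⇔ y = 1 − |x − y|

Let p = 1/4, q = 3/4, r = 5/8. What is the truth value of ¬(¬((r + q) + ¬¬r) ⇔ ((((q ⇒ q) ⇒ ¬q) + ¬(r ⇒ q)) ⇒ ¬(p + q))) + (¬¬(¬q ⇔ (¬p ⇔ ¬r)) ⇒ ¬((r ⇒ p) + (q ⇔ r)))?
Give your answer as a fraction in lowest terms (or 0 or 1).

r + q = 5/8 + 3/4 = 3/4
¬r = ¬5/8 = 3/8
¬¬r = ¬3/8 = 5/8
(r + q) + ¬¬r = 3/4 + 5/8 = 3/4
¬((r + q) + ¬¬r) = ¬3/4 = 1/4
q ⇒ q = 3/4 ⇒ 3/4 = 1
¬q = ¬3/4 = 1/4
(q ⇒ q) ⇒ ¬q = 1 ⇒ 1/4 = 1/4
r ⇒ q = 5/8 ⇒ 3/4 = 1
¬(r ⇒ q) = ¬1 = 0
((q ⇒ q) ⇒ ¬q) + ¬(r ⇒ q) = 1/4 + 0 = 1/4
p + q = 1/4 + 3/4 = 3/4
¬(p + q) = ¬3/4 = 1/4
(((q ⇒ q) ⇒ ¬q) + ¬(r ⇒ q)) ⇒ ¬(p + q) = 1/4 ⇒ 1/4 = 1
¬((r + q) + ¬¬r) ⇔ ((((q ⇒ q) ⇒ ¬q) + ¬(r ⇒ q)) ⇒ ¬(p + q)) = 1/4 ⇔ 1 = 1/4
¬(¬((r + q) + ¬¬r) ⇔ ((((q ⇒ q) ⇒ ¬q) + ¬(r ⇒ q)) ⇒ ¬(p + q))) = ¬1/4 = 3/4
¬q = ¬3/4 = 1/4
¬p = ¬1/4 = 3/4
¬r = ¬5/8 = 3/8
¬p ⇔ ¬r = 3/4 ⇔ 3/8 = 5/8
¬q ⇔ (¬p ⇔ ¬r) = 1/4 ⇔ 5/8 = 5/8
¬(¬q ⇔ (¬p ⇔ ¬r)) = ¬5/8 = 3/8
¬¬(¬q ⇔ (¬p ⇔ ¬r)) = ¬3/8 = 5/8
r ⇒ p = 5/8 ⇒ 1/4 = 5/8
q ⇔ r = 3/4 ⇔ 5/8 = 7/8
(r ⇒ p) + (q ⇔ r) = 5/8 + 7/8 = 7/8
¬((r ⇒ p) + (q ⇔ r)) = ¬7/8 = 1/8
¬¬(¬q ⇔ (¬p ⇔ ¬r)) ⇒ ¬((r ⇒ p) + (q ⇔ r)) = 5/8 ⇒ 1/8 = 1/2
¬(¬((r + q) + ¬¬r) ⇔ ((((q ⇒ q) ⇒ ¬q) + ¬(r ⇒ q)) ⇒ ¬(p + q))) + (¬¬(¬q ⇔ (¬p ⇔ ¬r)) ⇒ ¬((r ⇒ p) + (q ⇔ r))) = 3/4 + 1/2 = 3/4

3/4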